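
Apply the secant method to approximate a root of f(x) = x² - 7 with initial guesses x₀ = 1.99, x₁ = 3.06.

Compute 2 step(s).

f(x) = x² - 7
x₀ = 1.99, x₁ = 3.06

Secant formula: x_{n+1} = x_n - f(x_n)(x_n - x_{n-1})/(f(x_n) - f(x_{n-1}))

Iteration 1:
  f(1.990000) = -3.039900
  f(3.060000) = 2.363600
  x_2 = 3.060000 - 2.363600×(3.060000 - 1.990000)/(2.363600 - (-3.039900))
       = 2.591960
Iteration 2:
  f(3.060000) = 2.363600
  f(2.591960) = -0.281741
  x_3 = 2.591960 - (-0.281741)×(2.591960 - 3.060000)/(-0.281741 - 2.363600)
       = 2.641809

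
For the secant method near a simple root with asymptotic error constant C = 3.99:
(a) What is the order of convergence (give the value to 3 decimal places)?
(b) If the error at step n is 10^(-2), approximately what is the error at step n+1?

(a) Secant method has superlinear convergence with order φ = (1+√5)/2 ≈ 1.618.
    This means |e_{n+1}| ≈ C|e_n|^1.618.

(b) With |e_n| = 10^(-2) and C = 3.99:
    |e_{n+1}| ≈ 3.99 × (10^(-2))^1.618 = 3.99 × 10^(-3.24)

(a) ≈ 1.618 (golden ratio); (b) |e_{n+1}| ≈ 2.317e-03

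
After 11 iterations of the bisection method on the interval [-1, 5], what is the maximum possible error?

Bisection error bound: |error| ≤ (b-a)/2^n
|error| ≤ (5 - (-1))/2^11 = 6/2^11
|error| ≤ 0.0029296875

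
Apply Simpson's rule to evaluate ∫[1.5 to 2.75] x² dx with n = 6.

f(x) = x²
a = 1.5, b = 2.75, n = 6
h = (b - a)/n = 0.208333

Simpson's rule: (h/3)[f(x₀) + 4f(x₁) + 2f(x₂) + ... + f(xₙ)]

x_0 = 1.5000, f(x_0) = 2.250000, coefficient = 1
x_1 = 1.7083, f(x_1) = 2.918403, coefficient = 4
x_2 = 1.9167, f(x_2) = 3.673611, coefficient = 2
x_3 = 2.1250, f(x_3) = 4.515625, coefficient = 4
x_4 = 2.3333, f(x_4) = 5.444444, coefficient = 2
x_5 = 2.5417, f(x_5) = 6.460069, coefficient = 4
x_6 = 2.7500, f(x_6) = 7.562500, coefficient = 1

I ≈ (0.208333/3) × 83.625000 = 5.807292
Exact value: 5.807292
Error: 0.000000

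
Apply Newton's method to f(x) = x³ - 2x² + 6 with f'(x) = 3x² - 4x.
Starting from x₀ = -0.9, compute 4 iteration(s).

f(x) = x³ - 2x² + 6
f'(x) = 3x² - 4x
x₀ = -0.9

Newton-Raphson formula: x_{n+1} = x_n - f(x_n)/f'(x_n)

Iteration 1:
  f(-0.900000) = 3.651000
  f'(-0.900000) = 6.030000
  x_1 = -0.900000 - 3.651000/6.030000 = -1.505473
Iteration 2:
  f(-1.505473) = -1.944971
  f'(-1.505473) = 12.821234
  x_2 = -1.505473 - (-1.944971)/12.821234 = -1.353773
Iteration 3:
  f(-1.353773) = -0.146469
  f'(-1.353773) = 10.913201
  x_3 = -1.353773 - (-0.146469)/10.913201 = -1.340352
Iteration 4:
  f(-1.340352) = -0.001089
  f'(-1.340352) = 10.751040
  x_4 = -1.340352 - (-0.001089)/10.751040 = -1.340251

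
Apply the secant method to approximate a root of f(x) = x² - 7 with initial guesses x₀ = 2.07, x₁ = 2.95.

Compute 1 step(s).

f(x) = x² - 7
x₀ = 2.07, x₁ = 2.95

Secant formula: x_{n+1} = x_n - f(x_n)(x_n - x_{n-1})/(f(x_n) - f(x_{n-1}))

Iteration 1:
  f(2.070000) = -2.715100
  f(2.950000) = 1.702500
  x_2 = 2.950000 - 1.702500×(2.950000 - 2.070000)/(1.702500 - (-2.715100))
       = 2.610857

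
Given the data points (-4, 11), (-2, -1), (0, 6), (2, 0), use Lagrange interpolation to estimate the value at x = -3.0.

Lagrange interpolation formula:
P(x) = Σ yᵢ × Lᵢ(x)
where Lᵢ(x) = Π_{j≠i} (x - xⱼ)/(xᵢ - xⱼ)

L_0(-3.0) = (-3.0 - (-2))/(-4 - (-2)) × (-3.0 - 0)/(-4 - 0) × (-3.0 - 2)/(-4 - 2) = 0.312500
L_1(-3.0) = (-3.0 - (-4))/(-2 - (-4)) × (-3.0 - 0)/(-2 - 0) × (-3.0 - 2)/(-2 - 2) = 0.937500
L_2(-3.0) = (-3.0 - (-4))/(0 - (-4)) × (-3.0 - (-2))/(0 - (-2)) × (-3.0 - 2)/(0 - 2) = -0.312500
L_3(-3.0) = (-3.0 - (-4))/(2 - (-4)) × (-3.0 - (-2))/(2 - (-2)) × (-3.0 - 0)/(2 - 0) = 0.062500

P(-3.0) = 11×L_0(-3.0) + (-1)×L_1(-3.0) + 6×L_2(-3.0) + 0×L_3(-3.0)
P(-3.0) = 0.625000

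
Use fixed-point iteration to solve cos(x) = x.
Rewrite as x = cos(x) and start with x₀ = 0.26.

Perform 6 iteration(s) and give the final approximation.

Equation: cos(x) = x
Fixed-point form: x = cos(x)
x₀ = 0.26

x_1 = g(0.260000) = 0.966390
x_2 = g(0.966390) = 0.568274
x_3 = g(0.568274) = 0.842831
x_4 = g(0.842831) = 0.665352
x_5 = g(0.665352) = 0.786700
x_6 = g(0.786700) = 0.706186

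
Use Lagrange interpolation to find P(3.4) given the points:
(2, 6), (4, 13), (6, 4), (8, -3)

Lagrange interpolation formula:
P(x) = Σ yᵢ × Lᵢ(x)
where Lᵢ(x) = Π_{j≠i} (x - xⱼ)/(xᵢ - xⱼ)

L_0(3.4) = (3.4 - 4)/(2 - 4) × (3.4 - 6)/(2 - 6) × (3.4 - 8)/(2 - 8) = 0.149500
L_1(3.4) = (3.4 - 2)/(4 - 2) × (3.4 - 6)/(4 - 6) × (3.4 - 8)/(4 - 8) = 1.046500
L_2(3.4) = (3.4 - 2)/(6 - 2) × (3.4 - 4)/(6 - 4) × (3.4 - 8)/(6 - 8) = -0.241500
L_3(3.4) = (3.4 - 2)/(8 - 2) × (3.4 - 4)/(8 - 4) × (3.4 - 6)/(8 - 6) = 0.045500

P(3.4) = 6×L_0(3.4) + 13×L_1(3.4) + 4×L_2(3.4) + (-3)×L_3(3.4)
P(3.4) = 13.399000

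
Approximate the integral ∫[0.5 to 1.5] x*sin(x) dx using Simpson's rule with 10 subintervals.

f(x) = x*sin(x)
a = 0.5, b = 1.5, n = 10
h = (b - a)/n = 0.100000

Simpson's rule: (h/3)[f(x₀) + 4f(x₁) + 2f(x₂) + ... + f(xₙ)]

x_0 = 0.5000, f(x_0) = 0.239713, coefficient = 1
x_1 = 0.6000, f(x_1) = 0.338785, coefficient = 4
x_2 = 0.7000, f(x_2) = 0.450952, coefficient = 2
x_3 = 0.8000, f(x_3) = 0.573885, coefficient = 4
x_4 = 0.9000, f(x_4) = 0.704994, coefficient = 2
x_5 = 1.0000, f(x_5) = 0.841471, coefficient = 4
x_6 = 1.1000, f(x_6) = 0.980328, coefficient = 2
x_7 = 1.2000, f(x_7) = 1.118447, coefficient = 4
x_8 = 1.3000, f(x_8) = 1.252626, coefficient = 2
x_9 = 1.4000, f(x_9) = 1.379630, coefficient = 4
x_10 = 1.5000, f(x_10) = 1.496242, coefficient = 1

I ≈ (0.100000/3) × 25.522627 = 0.850754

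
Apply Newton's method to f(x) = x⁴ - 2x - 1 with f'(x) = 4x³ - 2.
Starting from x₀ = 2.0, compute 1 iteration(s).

f(x) = x⁴ - 2x - 1
f'(x) = 4x³ - 2
x₀ = 2.0

Newton-Raphson formula: x_{n+1} = x_n - f(x_n)/f'(x_n)

Iteration 1:
  f(2.000000) = 11.000000
  f'(2.000000) = 30.000000
  x_1 = 2.000000 - 11.000000/30.000000 = 1.633333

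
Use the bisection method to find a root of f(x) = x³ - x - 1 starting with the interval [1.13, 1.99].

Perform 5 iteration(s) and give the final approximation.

f(x) = x³ - x - 1
Initial interval: [1.13, 1.99]

Iteration 1:
  c_1 = (1.130000 + 1.990000)/2 = 1.560000
  f(c_1) = f(1.560000) = 1.236416
  f(a) × f(c) < 0, new interval: [1.130000, 1.560000]
Iteration 2:
  c_2 = (1.130000 + 1.560000)/2 = 1.345000
  f(c_2) = f(1.345000) = 0.088139
  f(a) × f(c) < 0, new interval: [1.130000, 1.345000]
Iteration 3:
  c_3 = (1.130000 + 1.345000)/2 = 1.237500
  f(c_3) = f(1.237500) = -0.342385
  f(a) × f(c) ≥ 0, new interval: [1.237500, 1.345000]
Iteration 4:
  c_4 = (1.237500 + 1.345000)/2 = 1.291250
  f(c_4) = f(1.291250) = -0.138315
  f(a) × f(c) ≥ 0, new interval: [1.291250, 1.345000]
Iteration 5:
  c_5 = (1.291250 + 1.345000)/2 = 1.318125
  f(c_5) = f(1.318125) = -0.027944
  f(a) × f(c) ≥ 0, new interval: [1.318125, 1.345000]

After 5 iteration(s), the approximation is c_5 = 1.318125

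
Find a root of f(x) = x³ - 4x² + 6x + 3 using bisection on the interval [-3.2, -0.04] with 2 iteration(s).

f(x) = x³ - 4x² + 6x + 3
Initial interval: [-3.2, -0.04]

Iteration 1:
  c_1 = (-3.200000 + (-0.040000))/2 = -1.620000
  f(c_1) = f(-1.620000) = -21.469128
  f(a) × f(c) ≥ 0, new interval: [-1.620000, -0.040000]
Iteration 2:
  c_2 = (-1.620000 + (-0.040000))/2 = -0.830000
  f(c_2) = f(-0.830000) = -5.307387
  f(a) × f(c) ≥ 0, new interval: [-0.830000, -0.040000]

After 2 iteration(s), the approximation is c_2 = -0.830000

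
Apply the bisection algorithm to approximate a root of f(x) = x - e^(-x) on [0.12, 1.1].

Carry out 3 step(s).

f(x) = x - e^(-x)
Initial interval: [0.12, 1.1]

Iteration 1:
  c_1 = (0.120000 + 1.100000)/2 = 0.610000
  f(c_1) = f(0.610000) = 0.066649
  f(a) × f(c) < 0, new interval: [0.120000, 0.610000]
Iteration 2:
  c_2 = (0.120000 + 0.610000)/2 = 0.365000
  f(c_2) = f(0.365000) = -0.329197
  f(a) × f(c) ≥ 0, new interval: [0.365000, 0.610000]
Iteration 3:
  c_3 = (0.365000 + 0.610000)/2 = 0.487500
  f(c_3) = f(0.487500) = -0.126660
  f(a) × f(c) ≥ 0, new interval: [0.487500, 0.610000]

After 3 iteration(s), the approximation is c_3 = 0.487500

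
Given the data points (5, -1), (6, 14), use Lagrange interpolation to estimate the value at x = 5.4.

Lagrange interpolation formula:
P(x) = Σ yᵢ × Lᵢ(x)
where Lᵢ(x) = Π_{j≠i} (x - xⱼ)/(xᵢ - xⱼ)

L_0(5.4) = (5.4 - 6)/(5 - 6) = 0.600000
L_1(5.4) = (5.4 - 5)/(6 - 5) = 0.400000

P(5.4) = (-1)×L_0(5.4) + 14×L_1(5.4)
P(5.4) = 5.000000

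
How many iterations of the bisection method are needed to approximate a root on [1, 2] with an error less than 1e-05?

We need (b-a)/2^n ≤ 1e-05
(2 - 1)/2^n ≤ 1e-05
1/2^n ≤ 1e-05
2^n ≥ 100000
n ≥ log₂(100000) = 16.61
n ≥ 17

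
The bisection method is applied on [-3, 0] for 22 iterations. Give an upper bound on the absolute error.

Bisection error bound: |error| ≤ (b-a)/2^n
|error| ≤ (0 - (-3))/2^22 = 3/2^22
|error| ≤ 0.0000007153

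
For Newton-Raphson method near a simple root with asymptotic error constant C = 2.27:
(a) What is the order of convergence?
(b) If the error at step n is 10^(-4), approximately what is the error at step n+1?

(a) Newton-Raphson has quadratic (order 2) convergence near simple roots.
    This means |e_{n+1}| ≈ C|e_n|².

(b) With |e_n| = 10^(-4) and C = 2.27:
    |e_{n+1}| ≈ 2.27 × (10^(-4))² = 2.27 × 10^(-8)

(a) 2 (quadratic); (b) |e_{n+1}| ≈ 2.270e-08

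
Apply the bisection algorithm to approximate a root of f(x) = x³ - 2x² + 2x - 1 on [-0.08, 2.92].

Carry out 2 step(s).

f(x) = x³ - 2x² + 2x - 1
Initial interval: [-0.08, 2.92]

Iteration 1:
  c_1 = (-0.080000 + 2.920000)/2 = 1.420000
  f(c_1) = f(1.420000) = 0.670488
  f(a) × f(c) < 0, new interval: [-0.080000, 1.420000]
Iteration 2:
  c_2 = (-0.080000 + 1.420000)/2 = 0.670000
  f(c_2) = f(0.670000) = -0.257037
  f(a) × f(c) ≥ 0, new interval: [0.670000, 1.420000]

After 2 iteration(s), the approximation is c_2 = 0.670000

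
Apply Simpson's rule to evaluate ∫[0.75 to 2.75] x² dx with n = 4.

f(x) = x²
a = 0.75, b = 2.75, n = 4
h = (b - a)/n = 0.500000

Simpson's rule: (h/3)[f(x₀) + 4f(x₁) + 2f(x₂) + ... + f(xₙ)]

x_0 = 0.7500, f(x_0) = 0.562500, coefficient = 1
x_1 = 1.2500, f(x_1) = 1.562500, coefficient = 4
x_2 = 1.7500, f(x_2) = 3.062500, coefficient = 2
x_3 = 2.2500, f(x_3) = 5.062500, coefficient = 4
x_4 = 2.7500, f(x_4) = 7.562500, coefficient = 1

I ≈ (0.500000/3) × 40.750000 = 6.791667
Exact value: 6.791667
Error: 0.000000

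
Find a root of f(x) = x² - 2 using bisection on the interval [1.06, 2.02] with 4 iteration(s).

f(x) = x² - 2
Initial interval: [1.06, 2.02]

Iteration 1:
  c_1 = (1.060000 + 2.020000)/2 = 1.540000
  f(c_1) = f(1.540000) = 0.371600
  f(a) × f(c) < 0, new interval: [1.060000, 1.540000]
Iteration 2:
  c_2 = (1.060000 + 1.540000)/2 = 1.300000
  f(c_2) = f(1.300000) = -0.310000
  f(a) × f(c) ≥ 0, new interval: [1.300000, 1.540000]
Iteration 3:
  c_3 = (1.300000 + 1.540000)/2 = 1.420000
  f(c_3) = f(1.420000) = 0.016400
  f(a) × f(c) < 0, new interval: [1.300000, 1.420000]
Iteration 4:
  c_4 = (1.300000 + 1.420000)/2 = 1.360000
  f(c_4) = f(1.360000) = -0.150400
  f(a) × f(c) ≥ 0, new interval: [1.360000, 1.420000]

After 4 iteration(s), the approximation is c_4 = 1.360000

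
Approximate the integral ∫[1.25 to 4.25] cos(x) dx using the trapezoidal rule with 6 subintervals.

f(x) = cos(x)
a = 1.25, b = 4.25, n = 6
h = (b - a)/n = 0.500000

Trapezoidal rule: (h/2)[f(x₀) + 2f(x₁) + 2f(x₂) + ... + f(xₙ)]

x_0 = 1.2500, f(x_0) = 0.315322, coefficient = 1
x_1 = 1.7500, f(x_1) = -0.178246, coefficient = 2
x_2 = 2.2500, f(x_2) = -0.628174, coefficient = 2
x_3 = 2.7500, f(x_3) = -0.924302, coefficient = 2
x_4 = 3.2500, f(x_4) = -0.994130, coefficient = 2
x_5 = 3.7500, f(x_5) = -0.820559, coefficient = 2
x_6 = 4.2500, f(x_6) = -0.446087, coefficient = 1

I ≈ (0.500000/2) × -7.221587 = -1.805397
Exact value: -1.843974
Error: 0.038577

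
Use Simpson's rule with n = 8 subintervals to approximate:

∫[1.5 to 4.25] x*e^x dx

f(x) = x*e^x
a = 1.5, b = 4.25, n = 8
h = (b - a)/n = 0.343750

Simpson's rule: (h/3)[f(x₀) + 4f(x₁) + 2f(x₂) + ... + f(xₙ)]

x_0 = 1.5000, f(x_0) = 6.722534, coefficient = 1
x_1 = 1.8438, f(x_1) = 11.652859, coefficient = 4
x_2 = 2.1875, f(x_2) = 19.496975, coefficient = 2
x_3 = 2.5312, f(x_3) = 31.815807, coefficient = 4
x_4 = 2.8750, f(x_4) = 50.960594, coefficient = 2
x_5 = 3.2188, f(x_5) = 80.458626, coefficient = 4
x_6 = 3.5625, f(x_6) = 125.582454, coefficient = 2
x_7 = 3.9062, f(x_7) = 194.188208, coefficient = 4
x_8 = 4.2500, f(x_8) = 297.948002, coefficient = 1

I ≈ (0.343750/3) × 1969.212583 = 225.638942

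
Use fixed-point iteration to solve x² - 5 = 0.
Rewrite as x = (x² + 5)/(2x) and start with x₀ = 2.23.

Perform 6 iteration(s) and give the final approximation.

Equation: x² - 5 = 0
Fixed-point form: x = (x² + 5)/(2x)
x₀ = 2.23

x_1 = g(2.230000) = 2.236076
x_2 = g(2.236076) = 2.236068
x_3 = g(2.236068) = 2.236068
x_4 = g(2.236068) = 2.236068
x_5 = g(2.236068) = 2.236068
x_6 = g(2.236068) = 2.236068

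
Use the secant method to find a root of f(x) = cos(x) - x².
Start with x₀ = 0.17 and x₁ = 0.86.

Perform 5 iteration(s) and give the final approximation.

f(x) = cos(x) - x²
x₀ = 0.17, x₁ = 0.86

Secant formula: x_{n+1} = x_n - f(x_n)(x_n - x_{n-1})/(f(x_n) - f(x_{n-1}))

Iteration 1:
  f(0.170000) = 0.956685
  f(0.860000) = -0.087163
  x_2 = 0.860000 - (-0.087163)×(0.860000 - 0.170000)/(-0.087163 - 0.956685)
       = 0.802384
Iteration 2:
  f(0.860000) = -0.087163
  f(0.802384) = 0.051174
  x_3 = 0.802384 - 0.051174×(0.802384 - 0.860000)/(0.051174 - (-0.087163))
       = 0.823698
Iteration 3:
  f(0.802384) = 0.051174
  f(0.823698) = 0.001035
  x_4 = 0.823698 - 0.001035×(0.823698 - 0.802384)/(0.001035 - 0.051174)
       = 0.824138
Iteration 4:
  f(0.823698) = 0.001035
  f(0.824138) = -0.000013
  x_5 = 0.824138 - (-0.000013)×(0.824138 - 0.823698)/(-0.000013 - 0.001035)
       = 0.824132
Iteration 5:
  f(0.824138) = -0.000013
  f(0.824132) = 0.000000
  x_6 = 0.824132 - 0.000000×(0.824132 - 0.824138)/(0.000000 - (-0.000013))
       = 0.824132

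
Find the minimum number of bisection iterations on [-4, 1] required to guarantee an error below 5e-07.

We need (b-a)/2^n ≤ 5e-07
(1 - (-4))/2^n ≤ 5e-07
5/2^n ≤ 5e-07
2^n ≥ 10000000
n ≥ log₂(10000000) = 23.25
n ≥ 24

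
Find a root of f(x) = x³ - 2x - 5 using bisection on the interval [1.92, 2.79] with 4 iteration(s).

f(x) = x³ - 2x - 5
Initial interval: [1.92, 2.79]

Iteration 1:
  c_1 = (1.920000 + 2.790000)/2 = 2.355000
  f(c_1) = f(2.355000) = 3.350889
  f(a) × f(c) < 0, new interval: [1.920000, 2.355000]
Iteration 2:
  c_2 = (1.920000 + 2.355000)/2 = 2.137500
  f(c_2) = f(2.137500) = 0.491037
  f(a) × f(c) < 0, new interval: [1.920000, 2.137500]
Iteration 3:
  c_3 = (1.920000 + 2.137500)/2 = 2.028750
  f(c_3) = f(2.028750) = -0.707517
  f(a) × f(c) ≥ 0, new interval: [2.028750, 2.137500]
Iteration 4:
  c_4 = (2.028750 + 2.137500)/2 = 2.083125
  f(c_4) = f(2.083125) = -0.126717
  f(a) × f(c) ≥ 0, new interval: [2.083125, 2.137500]

After 4 iteration(s), the approximation is c_4 = 2.083125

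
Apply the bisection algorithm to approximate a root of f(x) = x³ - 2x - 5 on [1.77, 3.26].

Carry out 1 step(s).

f(x) = x³ - 2x - 5
Initial interval: [1.77, 3.26]

Iteration 1:
  c_1 = (1.770000 + 3.260000)/2 = 2.515000
  f(c_1) = f(2.515000) = 5.877941
  f(a) × f(c) < 0, new interval: [1.770000, 2.515000]

After 1 iteration(s), the approximation is c_1 = 2.515000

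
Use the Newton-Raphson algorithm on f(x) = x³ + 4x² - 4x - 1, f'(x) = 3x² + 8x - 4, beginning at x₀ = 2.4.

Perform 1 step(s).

f(x) = x³ + 4x² - 4x - 1
f'(x) = 3x² + 8x - 4
x₀ = 2.4

Newton-Raphson formula: x_{n+1} = x_n - f(x_n)/f'(x_n)

Iteration 1:
  f(2.400000) = 26.264000
  f'(2.400000) = 32.480000
  x_1 = 2.400000 - 26.264000/32.480000 = 1.591379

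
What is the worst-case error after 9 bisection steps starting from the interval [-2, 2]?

Bisection error bound: |error| ≤ (b-a)/2^n
|error| ≤ (2 - (-2))/2^9 = 4/2^9
|error| ≤ 0.0078125000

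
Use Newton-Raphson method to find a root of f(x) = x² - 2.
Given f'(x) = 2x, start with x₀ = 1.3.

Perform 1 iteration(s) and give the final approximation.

f(x) = x² - 2
f'(x) = 2x
x₀ = 1.3

Newton-Raphson formula: x_{n+1} = x_n - f(x_n)/f'(x_n)

Iteration 1:
  f(1.300000) = -0.310000
  f'(1.300000) = 2.600000
  x_1 = 1.300000 - (-0.310000)/2.600000 = 1.419231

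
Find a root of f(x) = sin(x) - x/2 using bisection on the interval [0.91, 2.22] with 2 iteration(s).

f(x) = sin(x) - x/2
Initial interval: [0.91, 2.22]

Iteration 1:
  c_1 = (0.910000 + 2.220000)/2 = 1.565000
  f(c_1) = f(1.565000) = 0.217483
  f(a) × f(c) ≥ 0, new interval: [1.565000, 2.220000]
Iteration 2:
  c_2 = (1.565000 + 2.220000)/2 = 1.892500
  f(c_2) = f(1.892500) = 0.002448
  f(a) × f(c) ≥ 0, new interval: [1.892500, 2.220000]

After 2 iteration(s), the approximation is c_2 = 1.892500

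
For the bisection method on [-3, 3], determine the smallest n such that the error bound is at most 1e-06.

We need (b-a)/2^n ≤ 1e-06
(3 - (-3))/2^n ≤ 1e-06
6/2^n ≤ 1e-06
2^n ≥ 6000000
n ≥ log₂(6000000) = 22.52
n ≥ 23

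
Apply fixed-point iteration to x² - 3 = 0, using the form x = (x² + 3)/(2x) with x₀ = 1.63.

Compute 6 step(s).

Equation: x² - 3 = 0
Fixed-point form: x = (x² + 3)/(2x)
x₀ = 1.63

x_1 = g(1.630000) = 1.735245
x_2 = g(1.735245) = 1.732054
x_3 = g(1.732054) = 1.732051
x_4 = g(1.732051) = 1.732051
x_5 = g(1.732051) = 1.732051
x_6 = g(1.732051) = 1.732051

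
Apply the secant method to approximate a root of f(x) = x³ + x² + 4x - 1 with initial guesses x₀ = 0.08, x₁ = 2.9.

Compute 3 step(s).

f(x) = x³ + x² + 4x - 1
x₀ = 0.08, x₁ = 2.9

Secant formula: x_{n+1} = x_n - f(x_n)(x_n - x_{n-1})/(f(x_n) - f(x_{n-1}))

Iteration 1:
  f(0.080000) = -0.673088
  f(2.900000) = 43.399000
  x_2 = 2.900000 - 43.399000×(2.900000 - 0.080000)/(43.399000 - (-0.673088))
       = 0.123068
Iteration 2:
  f(2.900000) = 43.399000
  f(0.123068) = -0.490717
  x_3 = 0.123068 - (-0.490717)×(0.123068 - 2.900000)/(-0.490717 - 43.399000)
       = 0.154116
Iteration 3:
  f(0.123068) = -0.490717
  f(0.154116) = -0.356123
  x_4 = 0.154116 - (-0.356123)×(0.154116 - 0.123068)/(-0.356123 - (-0.490717))
       = 0.236266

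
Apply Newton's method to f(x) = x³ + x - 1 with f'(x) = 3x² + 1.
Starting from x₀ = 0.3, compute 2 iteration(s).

f(x) = x³ + x - 1
f'(x) = 3x² + 1
x₀ = 0.3

Newton-Raphson formula: x_{n+1} = x_n - f(x_n)/f'(x_n)

Iteration 1:
  f(0.300000) = -0.673000
  f'(0.300000) = 1.270000
  x_1 = 0.300000 - (-0.673000)/1.270000 = 0.829921
Iteration 2:
  f(0.829921) = 0.401546
  f'(0.829921) = 3.066308
  x_2 = 0.829921 - 0.401546/3.066308 = 0.698967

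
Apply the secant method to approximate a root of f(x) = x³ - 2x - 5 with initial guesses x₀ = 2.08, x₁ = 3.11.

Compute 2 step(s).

f(x) = x³ - 2x - 5
x₀ = 2.08, x₁ = 3.11

Secant formula: x_{n+1} = x_n - f(x_n)(x_n - x_{n-1})/(f(x_n) - f(x_{n-1}))

Iteration 1:
  f(2.080000) = -0.161088
  f(3.110000) = 18.860231
  x_2 = 3.110000 - 18.860231×(3.110000 - 2.080000)/(18.860231 - (-0.161088))
       = 2.088723
Iteration 2:
  f(3.110000) = 18.860231
  f(2.088723) = -0.064842
  x_3 = 2.088723 - (-0.064842)×(2.088723 - 3.110000)/(-0.064842 - 18.860231)
       = 2.092222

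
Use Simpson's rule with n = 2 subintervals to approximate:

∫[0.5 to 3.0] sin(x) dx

f(x) = sin(x)
a = 0.5, b = 3.0, n = 2
h = (b - a)/n = 1.250000

Simpson's rule: (h/3)[f(x₀) + 4f(x₁) + 2f(x₂) + ... + f(xₙ)]

x_0 = 0.5000, f(x_0) = 0.479426, coefficient = 1
x_1 = 1.7500, f(x_1) = 0.983986, coefficient = 4
x_2 = 3.0000, f(x_2) = 0.141120, coefficient = 1

I ≈ (1.250000/3) × 4.556489 = 1.898537
Exact value: 1.867575
Error: 0.030962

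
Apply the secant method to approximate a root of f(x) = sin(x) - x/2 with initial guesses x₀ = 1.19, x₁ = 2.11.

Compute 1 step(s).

f(x) = sin(x) - x/2
x₀ = 1.19, x₁ = 2.11

Secant formula: x_{n+1} = x_n - f(x_n)(x_n - x_{n-1})/(f(x_n) - f(x_{n-1}))

Iteration 1:
  f(1.190000) = 0.333369
  f(2.110000) = -0.196882
  x_2 = 2.110000 - (-0.196882)×(2.110000 - 1.190000)/(-0.196882 - 0.333369)
       = 1.768404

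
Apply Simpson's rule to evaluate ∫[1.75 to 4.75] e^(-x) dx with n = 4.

f(x) = e^(-x)
a = 1.75, b = 4.75, n = 4
h = (b - a)/n = 0.750000

Simpson's rule: (h/3)[f(x₀) + 4f(x₁) + 2f(x₂) + ... + f(xₙ)]

x_0 = 1.7500, f(x_0) = 0.173774, coefficient = 1
x_1 = 2.5000, f(x_1) = 0.082085, coefficient = 4
x_2 = 3.2500, f(x_2) = 0.038774, coefficient = 2
x_3 = 4.0000, f(x_3) = 0.018316, coefficient = 4
x_4 = 4.7500, f(x_4) = 0.008652, coefficient = 1

I ≈ (0.750000/3) × 0.661577 = 0.165394
Exact value: 0.165122
Error: 0.000272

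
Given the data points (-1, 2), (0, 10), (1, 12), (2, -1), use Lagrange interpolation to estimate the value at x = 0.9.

Lagrange interpolation formula:
P(x) = Σ yᵢ × Lᵢ(x)
where Lᵢ(x) = Π_{j≠i} (x - xⱼ)/(xᵢ - xⱼ)

L_0(0.9) = (0.9 - 0)/(-1 - 0) × (0.9 - 1)/(-1 - 1) × (0.9 - 2)/(-1 - 2) = -0.016500
L_1(0.9) = (0.9 - (-1))/(0 - (-1)) × (0.9 - 1)/(0 - 1) × (0.9 - 2)/(0 - 2) = 0.104500
L_2(0.9) = (0.9 - (-1))/(1 - (-1)) × (0.9 - 0)/(1 - 0) × (0.9 - 2)/(1 - 2) = 0.940500
L_3(0.9) = (0.9 - (-1))/(2 - (-1)) × (0.9 - 0)/(2 - 0) × (0.9 - 1)/(2 - 1) = -0.028500

P(0.9) = 2×L_0(0.9) + 10×L_1(0.9) + 12×L_2(0.9) + (-1)×L_3(0.9)
P(0.9) = 12.326500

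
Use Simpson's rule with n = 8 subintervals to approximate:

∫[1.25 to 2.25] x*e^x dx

f(x) = x*e^x
a = 1.25, b = 2.25, n = 8
h = (b - a)/n = 0.125000

Simpson's rule: (h/3)[f(x₀) + 4f(x₁) + 2f(x₂) + ... + f(xₙ)]

x_0 = 1.2500, f(x_0) = 4.362929, coefficient = 1
x_1 = 1.3750, f(x_1) = 5.438230, coefficient = 4
x_2 = 1.5000, f(x_2) = 6.722534, coefficient = 2
x_3 = 1.6250, f(x_3) = 8.252431, coefficient = 4
x_4 = 1.7500, f(x_4) = 10.070555, coefficient = 2
x_5 = 1.8750, f(x_5) = 12.226536, coefficient = 4
x_6 = 2.0000, f(x_6) = 14.778112, coefficient = 2
x_7 = 2.1250, f(x_7) = 17.792407, coefficient = 4
x_8 = 2.2500, f(x_8) = 21.347406, coefficient = 1

I ≈ (0.125000/3) × 263.691153 = 10.987131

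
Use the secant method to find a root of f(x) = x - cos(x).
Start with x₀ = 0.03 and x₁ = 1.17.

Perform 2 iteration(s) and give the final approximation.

f(x) = x - cos(x)
x₀ = 0.03, x₁ = 1.17

Secant formula: x_{n+1} = x_n - f(x_n)(x_n - x_{n-1})/(f(x_n) - f(x_{n-1}))

Iteration 1:
  f(0.030000) = -0.969550
  f(1.170000) = 0.779848
  x_2 = 1.170000 - 0.779848×(1.170000 - 0.030000)/(0.779848 - (-0.969550))
       = 0.661810
Iteration 2:
  f(1.170000) = 0.779848
  f(0.661810) = -0.127072
  x_3 = 0.661810 - (-0.127072)×(0.661810 - 1.170000)/(-0.127072 - 0.779848)
       = 0.733014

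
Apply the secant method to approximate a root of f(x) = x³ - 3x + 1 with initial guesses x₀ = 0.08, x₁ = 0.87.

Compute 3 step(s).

f(x) = x³ - 3x + 1
x₀ = 0.08, x₁ = 0.87

Secant formula: x_{n+1} = x_n - f(x_n)(x_n - x_{n-1})/(f(x_n) - f(x_{n-1}))

Iteration 1:
  f(0.080000) = 0.760512
  f(0.870000) = -0.951497
  x_2 = 0.870000 - (-0.951497)×(0.870000 - 0.080000)/(-0.951497 - 0.760512)
       = 0.430935
Iteration 2:
  f(0.870000) = -0.951497
  f(0.430935) = -0.212779
  x_3 = 0.430935 - (-0.212779)×(0.430935 - 0.870000)/(-0.212779 - (-0.951497))
       = 0.304468
Iteration 3:
  f(0.430935) = -0.212779
  f(0.304468) = 0.114821
  x_4 = 0.304468 - 0.114821×(0.304468 - 0.430935)/(0.114821 - (-0.212779))
       = 0.348794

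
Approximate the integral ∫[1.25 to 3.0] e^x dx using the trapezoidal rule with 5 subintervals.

f(x) = e^x
a = 1.25, b = 3.0, n = 5
h = (b - a)/n = 0.350000

Trapezoidal rule: (h/2)[f(x₀) + 2f(x₁) + 2f(x₂) + ... + f(xₙ)]

x_0 = 1.2500, f(x_0) = 3.490343, coefficient = 1
x_1 = 1.6000, f(x_1) = 4.953032, coefficient = 2
x_2 = 1.9500, f(x_2) = 7.028688, coefficient = 2
x_3 = 2.3000, f(x_3) = 9.974182, coefficient = 2
x_4 = 2.6500, f(x_4) = 14.154039, coefficient = 2
x_5 = 3.0000, f(x_5) = 20.085537, coefficient = 1

I ≈ (0.350000/2) × 95.795762 = 16.764258
Exact value: 16.595194
Error: 0.169064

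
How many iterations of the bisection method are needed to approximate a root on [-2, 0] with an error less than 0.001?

We need (b-a)/2^n ≤ 0.001
(0 - (-2))/2^n ≤ 0.001
2/2^n ≤ 0.001
2^n ≥ 2000
n ≥ log₂(2000) = 10.97
n ≥ 11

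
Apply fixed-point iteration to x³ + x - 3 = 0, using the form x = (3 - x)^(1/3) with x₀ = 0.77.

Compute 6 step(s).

Equation: x³ + x - 3 = 0
Fixed-point form: x = (3 - x)^(1/3)
x₀ = 0.77

x_1 = g(0.770000) = 1.306477
x_2 = g(1.306477) = 1.191966
x_3 = g(1.191966) = 1.218248
x_4 = g(1.218248) = 1.212316
x_5 = g(1.212316) = 1.213660
x_6 = g(1.213660) = 1.213356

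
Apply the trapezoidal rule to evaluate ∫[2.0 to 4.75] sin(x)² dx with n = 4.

f(x) = sin(x)²
a = 2.0, b = 4.75, n = 4
h = (b - a)/n = 0.687500

Trapezoidal rule: (h/2)[f(x₀) + 2f(x₁) + 2f(x₂) + ... + f(xₙ)]

x_0 = 2.0000, f(x_0) = 0.826822, coefficient = 1
x_1 = 2.6875, f(x_1) = 0.192411, coefficient = 2
x_2 = 3.3750, f(x_2) = 0.053497, coefficient = 2
x_3 = 4.0625, f(x_3) = 0.633856, coefficient = 2
x_4 = 4.7500, f(x_4) = 0.998586, coefficient = 1

I ≈ (0.687500/2) × 3.584937 = 1.232322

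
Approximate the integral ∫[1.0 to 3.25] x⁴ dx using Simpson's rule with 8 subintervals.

f(x) = x⁴
a = 1.0, b = 3.25, n = 8
h = (b - a)/n = 0.281250

Simpson's rule: (h/3)[f(x₀) + 4f(x₁) + 2f(x₂) + ... + f(xₙ)]

x_0 = 1.0000, f(x_0) = 1.000000, coefficient = 1
x_1 = 1.2812, f(x_1) = 2.694856, coefficient = 4
x_2 = 1.5625, f(x_2) = 5.960464, coefficient = 2
x_3 = 1.8438, f(x_3) = 11.556016, coefficient = 4
x_4 = 2.1250, f(x_4) = 20.390869, coefficient = 2
x_5 = 2.4062, f(x_5) = 33.524552, coefficient = 4
x_6 = 2.6875, f(x_6) = 52.166763, coefficient = 2
x_7 = 2.9688, f(x_7) = 77.677369, coefficient = 4
x_8 = 3.2500, f(x_8) = 111.566406, coefficient = 1

I ≈ (0.281250/3) × 771.413773 = 72.320041
Exact value: 72.318164
Error: 0.001877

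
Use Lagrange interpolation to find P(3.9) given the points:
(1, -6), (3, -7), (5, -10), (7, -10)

Lagrange interpolation formula:
P(x) = Σ yᵢ × Lᵢ(x)
where Lᵢ(x) = Π_{j≠i} (x - xⱼ)/(xᵢ - xⱼ)

L_0(3.9) = (3.9 - 3)/(1 - 3) × (3.9 - 5)/(1 - 5) × (3.9 - 7)/(1 - 7) = -0.063938
L_1(3.9) = (3.9 - 1)/(3 - 1) × (3.9 - 5)/(3 - 5) × (3.9 - 7)/(3 - 7) = 0.618062
L_2(3.9) = (3.9 - 1)/(5 - 1) × (3.9 - 3)/(5 - 3) × (3.9 - 7)/(5 - 7) = 0.505687
L_3(3.9) = (3.9 - 1)/(7 - 1) × (3.9 - 3)/(7 - 3) × (3.9 - 5)/(7 - 5) = -0.059812

P(3.9) = (-6)×L_0(3.9) + (-7)×L_1(3.9) + (-10)×L_2(3.9) + (-10)×L_3(3.9)
P(3.9) = -8.401563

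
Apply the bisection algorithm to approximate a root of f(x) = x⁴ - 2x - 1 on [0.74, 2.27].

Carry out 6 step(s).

f(x) = x⁴ - 2x - 1
Initial interval: [0.74, 2.27]

Iteration 1:
  c_1 = (0.740000 + 2.270000)/2 = 1.505000
  f(c_1) = f(1.505000) = 1.120338
  f(a) × f(c) < 0, new interval: [0.740000, 1.505000]
Iteration 2:
  c_2 = (0.740000 + 1.505000)/2 = 1.122500
  f(c_2) = f(1.122500) = -1.657384
  f(a) × f(c) ≥ 0, new interval: [1.122500, 1.505000]
Iteration 3:
  c_3 = (1.122500 + 1.505000)/2 = 1.313750
  f(c_3) = f(1.313750) = -0.648634
  f(a) × f(c) ≥ 0, new interval: [1.313750, 1.505000]
Iteration 4:
  c_4 = (1.313750 + 1.505000)/2 = 1.409375
  f(c_4) = f(1.409375) = 0.126788
  f(a) × f(c) < 0, new interval: [1.313750, 1.409375]
Iteration 5:
  c_5 = (1.313750 + 1.409375)/2 = 1.361562
  f(c_5) = f(1.361562) = -0.286356
  f(a) × f(c) ≥ 0, new interval: [1.361562, 1.409375]
Iteration 6:
  c_6 = (1.361562 + 1.409375)/2 = 1.385469
  f(c_6) = f(1.385469) = -0.086366
  f(a) × f(c) ≥ 0, new interval: [1.385469, 1.409375]

After 6 iteration(s), the approximation is c_6 = 1.385469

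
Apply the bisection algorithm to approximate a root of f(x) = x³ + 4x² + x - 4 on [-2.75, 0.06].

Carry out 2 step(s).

f(x) = x³ + 4x² + x - 4
Initial interval: [-2.75, 0.06]

Iteration 1:
  c_1 = (-2.750000 + 0.060000)/2 = -1.345000
  f(c_1) = f(-1.345000) = -0.542039
  f(a) × f(c) < 0, new interval: [-2.750000, -1.345000]
Iteration 2:
  c_2 = (-2.750000 + (-1.345000))/2 = -2.047500
  f(c_2) = f(-2.047500) = 2.137880
  f(a) × f(c) ≥ 0, new interval: [-2.047500, -1.345000]

After 2 iteration(s), the approximation is c_2 = -2.047500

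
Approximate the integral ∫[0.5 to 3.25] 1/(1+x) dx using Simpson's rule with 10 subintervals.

f(x) = 1/(1+x)
a = 0.5, b = 3.25, n = 10
h = (b - a)/n = 0.275000

Simpson's rule: (h/3)[f(x₀) + 4f(x₁) + 2f(x₂) + ... + f(xₙ)]

x_0 = 0.5000, f(x_0) = 0.666667, coefficient = 1
x_1 = 0.7750, f(x_1) = 0.563380, coefficient = 4
x_2 = 1.0500, f(x_2) = 0.487805, coefficient = 2
x_3 = 1.3250, f(x_3) = 0.430108, coefficient = 4
x_4 = 1.6000, f(x_4) = 0.384615, coefficient = 2
x_5 = 1.8750, f(x_5) = 0.347826, coefficient = 4
x_6 = 2.1500, f(x_6) = 0.317460, coefficient = 2
x_7 = 2.4250, f(x_7) = 0.291971, coefficient = 4
x_8 = 2.7000, f(x_8) = 0.270270, coefficient = 2
x_9 = 2.9750, f(x_9) = 0.251572, coefficient = 4
x_10 = 3.2500, f(x_10) = 0.235294, coefficient = 1

I ≈ (0.275000/3) × 11.361691 = 1.041488
Exact value: 1.041454
Error: 0.000034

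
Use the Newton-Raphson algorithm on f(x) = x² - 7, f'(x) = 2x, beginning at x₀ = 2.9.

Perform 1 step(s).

f(x) = x² - 7
f'(x) = 2x
x₀ = 2.9

Newton-Raphson formula: x_{n+1} = x_n - f(x_n)/f'(x_n)

Iteration 1:
  f(2.900000) = 1.410000
  f'(2.900000) = 5.800000
  x_1 = 2.900000 - 1.410000/5.800000 = 2.656897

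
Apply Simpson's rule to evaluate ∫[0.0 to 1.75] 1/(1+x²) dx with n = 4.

f(x) = 1/(1+x²)
a = 0.0, b = 1.75, n = 4
h = (b - a)/n = 0.437500

Simpson's rule: (h/3)[f(x₀) + 4f(x₁) + 2f(x₂) + ... + f(xₙ)]

x_0 = 0.0000, f(x_0) = 1.000000, coefficient = 1
x_1 = 0.4375, f(x_1) = 0.839344, coefficient = 4
x_2 = 0.8750, f(x_2) = 0.566372, coefficient = 2
x_3 = 1.3125, f(x_3) = 0.367288, coefficient = 4
x_4 = 1.7500, f(x_4) = 0.246154, coefficient = 1

I ≈ (0.437500/3) × 7.205428 = 1.050792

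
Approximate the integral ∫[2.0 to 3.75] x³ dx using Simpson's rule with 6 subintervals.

f(x) = x³
a = 2.0, b = 3.75, n = 6
h = (b - a)/n = 0.291667

Simpson's rule: (h/3)[f(x₀) + 4f(x₁) + 2f(x₂) + ... + f(xₙ)]

x_0 = 2.0000, f(x_0) = 8.000000, coefficient = 1
x_1 = 2.2917, f(x_1) = 12.035229, coefficient = 4
x_2 = 2.5833, f(x_2) = 17.240162, coefficient = 2
x_3 = 2.8750, f(x_3) = 23.763672, coefficient = 4
x_4 = 3.1667, f(x_4) = 31.754630, coefficient = 2
x_5 = 3.4583, f(x_5) = 41.361907, coefficient = 4
x_6 = 3.7500, f(x_6) = 52.734375, coefficient = 1

I ≈ (0.291667/3) × 467.367188 = 45.438477
Exact value: 45.438477
Error: 0.000000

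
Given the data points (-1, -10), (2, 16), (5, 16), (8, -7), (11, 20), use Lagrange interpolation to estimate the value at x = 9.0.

Lagrange interpolation formula:
P(x) = Σ yᵢ × Lᵢ(x)
where Lᵢ(x) = Π_{j≠i} (x - xⱼ)/(xᵢ - xⱼ)

L_0(9.0) = (9.0 - 2)/(-1 - 2) × (9.0 - 5)/(-1 - 5) × (9.0 - 8)/(-1 - 8) × (9.0 - 11)/(-1 - 11) = -0.028807
L_1(9.0) = (9.0 - (-1))/(2 - (-1)) × (9.0 - 5)/(2 - 5) × (9.0 - 8)/(2 - 8) × (9.0 - 11)/(2 - 11) = 0.164609
L_2(9.0) = (9.0 - (-1))/(5 - (-1)) × (9.0 - 2)/(5 - 2) × (9.0 - 8)/(5 - 8) × (9.0 - 11)/(5 - 11) = -0.432099
L_3(9.0) = (9.0 - (-1))/(8 - (-1)) × (9.0 - 2)/(8 - 2) × (9.0 - 5)/(8 - 5) × (9.0 - 11)/(8 - 11) = 1.152263
L_4(9.0) = (9.0 - (-1))/(11 - (-1)) × (9.0 - 2)/(11 - 2) × (9.0 - 5)/(11 - 5) × (9.0 - 8)/(11 - 8) = 0.144033

P(9.0) = (-10)×L_0(9.0) + 16×L_1(9.0) + 16×L_2(9.0) + (-7)×L_3(9.0) + 20×L_4(9.0)
P(9.0) = -9.176955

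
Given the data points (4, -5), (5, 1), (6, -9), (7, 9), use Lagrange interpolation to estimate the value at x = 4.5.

Lagrange interpolation formula:
P(x) = Σ yᵢ × Lᵢ(x)
where Lᵢ(x) = Π_{j≠i} (x - xⱼ)/(xᵢ - xⱼ)

L_0(4.5) = (4.5 - 5)/(4 - 5) × (4.5 - 6)/(4 - 6) × (4.5 - 7)/(4 - 7) = 0.312500
L_1(4.5) = (4.5 - 4)/(5 - 4) × (4.5 - 6)/(5 - 6) × (4.5 - 7)/(5 - 7) = 0.937500
L_2(4.5) = (4.5 - 4)/(6 - 4) × (4.5 - 5)/(6 - 5) × (4.5 - 7)/(6 - 7) = -0.312500
L_3(4.5) = (4.5 - 4)/(7 - 4) × (4.5 - 5)/(7 - 5) × (4.5 - 6)/(7 - 6) = 0.062500

P(4.5) = (-5)×L_0(4.5) + 1×L_1(4.5) + (-9)×L_2(4.5) + 9×L_3(4.5)
P(4.5) = 2.750000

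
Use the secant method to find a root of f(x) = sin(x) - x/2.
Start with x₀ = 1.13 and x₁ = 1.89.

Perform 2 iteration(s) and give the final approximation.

f(x) = sin(x) - x/2
x₀ = 1.13, x₁ = 1.89

Secant formula: x_{n+1} = x_n - f(x_n)(x_n - x_{n-1})/(f(x_n) - f(x_{n-1}))

Iteration 1:
  f(1.130000) = 0.339412
  f(1.890000) = 0.004486
  x_2 = 1.890000 - 0.004486×(1.890000 - 1.130000)/(0.004486 - 0.339412)
       = 1.900179
Iteration 2:
  f(1.890000) = 0.004486
  f(1.900179) = -0.003847
  x_3 = 1.900179 - (-0.003847)×(1.900179 - 1.890000)/(-0.003847 - 0.004486)
       = 1.895479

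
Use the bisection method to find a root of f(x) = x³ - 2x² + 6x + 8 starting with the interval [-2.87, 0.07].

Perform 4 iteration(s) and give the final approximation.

f(x) = x³ - 2x² + 6x + 8
Initial interval: [-2.87, 0.07]

Iteration 1:
  c_1 = (-2.870000 + 0.070000)/2 = -1.400000
  f(c_1) = f(-1.400000) = -7.064000
  f(a) × f(c) ≥ 0, new interval: [-1.400000, 0.070000]
Iteration 2:
  c_2 = (-1.400000 + 0.070000)/2 = -0.665000
  f(c_2) = f(-0.665000) = 2.831470
  f(a) × f(c) < 0, new interval: [-1.400000, -0.665000]
Iteration 3:
  c_3 = (-1.400000 + (-0.665000))/2 = -1.032500
  f(c_3) = f(-1.032500) = -1.427816
  f(a) × f(c) ≥ 0, new interval: [-1.032500, -0.665000]
Iteration 4:
  c_4 = (-1.032500 + (-0.665000))/2 = -0.848750
  f(c_4) = f(-0.848750) = 0.855327
  f(a) × f(c) < 0, new interval: [-1.032500, -0.848750]

After 4 iteration(s), the approximation is c_4 = -0.848750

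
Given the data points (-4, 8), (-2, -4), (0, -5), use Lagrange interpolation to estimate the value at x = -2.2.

Lagrange interpolation formula:
P(x) = Σ yᵢ × Lᵢ(x)
where Lᵢ(x) = Π_{j≠i} (x - xⱼ)/(xᵢ - xⱼ)

L_0(-2.2) = (-2.2 - (-2))/(-4 - (-2)) × (-2.2 - 0)/(-4 - 0) = 0.055000
L_1(-2.2) = (-2.2 - (-4))/(-2 - (-4)) × (-2.2 - 0)/(-2 - 0) = 0.990000
L_2(-2.2) = (-2.2 - (-4))/(0 - (-4)) × (-2.2 - (-2))/(0 - (-2)) = -0.045000

P(-2.2) = 8×L_0(-2.2) + (-4)×L_1(-2.2) + (-5)×L_2(-2.2)
P(-2.2) = -3.295000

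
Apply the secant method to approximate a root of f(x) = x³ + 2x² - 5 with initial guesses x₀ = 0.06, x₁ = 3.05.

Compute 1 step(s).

f(x) = x³ + 2x² - 5
x₀ = 0.06, x₁ = 3.05

Secant formula: x_{n+1} = x_n - f(x_n)(x_n - x_{n-1})/(f(x_n) - f(x_{n-1}))

Iteration 1:
  f(0.060000) = -4.992584
  f(3.050000) = 41.977625
  x_2 = 3.050000 - 41.977625×(3.050000 - 0.060000)/(41.977625 - (-4.992584))
       = 0.377815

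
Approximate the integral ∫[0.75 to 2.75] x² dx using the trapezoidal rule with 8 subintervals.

f(x) = x²
a = 0.75, b = 2.75, n = 8
h = (b - a)/n = 0.250000

Trapezoidal rule: (h/2)[f(x₀) + 2f(x₁) + 2f(x₂) + ... + f(xₙ)]

x_0 = 0.7500, f(x_0) = 0.562500, coefficient = 1
x_1 = 1.0000, f(x_1) = 1.000000, coefficient = 2
x_2 = 1.2500, f(x_2) = 1.562500, coefficient = 2
x_3 = 1.5000, f(x_3) = 2.250000, coefficient = 2
x_4 = 1.7500, f(x_4) = 3.062500, coefficient = 2
x_5 = 2.0000, f(x_5) = 4.000000, coefficient = 2
x_6 = 2.2500, f(x_6) = 5.062500, coefficient = 2
x_7 = 2.5000, f(x_7) = 6.250000, coefficient = 2
x_8 = 2.7500, f(x_8) = 7.562500, coefficient = 1

I ≈ (0.250000/2) × 54.500000 = 6.812500
Exact value: 6.791667
Error: 0.020833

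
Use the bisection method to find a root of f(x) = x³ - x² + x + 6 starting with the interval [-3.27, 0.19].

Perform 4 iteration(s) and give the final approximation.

f(x) = x³ - x² + x + 6
Initial interval: [-3.27, 0.19]

Iteration 1:
  c_1 = (-3.270000 + 0.190000)/2 = -1.540000
  f(c_1) = f(-1.540000) = -1.563864
  f(a) × f(c) ≥ 0, new interval: [-1.540000, 0.190000]
Iteration 2:
  c_2 = (-1.540000 + 0.190000)/2 = -0.675000
  f(c_2) = f(-0.675000) = 4.561828
  f(a) × f(c) < 0, new interval: [-1.540000, -0.675000]
Iteration 3:
  c_3 = (-1.540000 + (-0.675000))/2 = -1.107500
  f(c_3) = f(-1.107500) = 2.307533
  f(a) × f(c) < 0, new interval: [-1.540000, -1.107500]
Iteration 4:
  c_4 = (-1.540000 + (-1.107500))/2 = -1.323750
  f(c_4) = f(-1.323750) = 0.604310
  f(a) × f(c) < 0, new interval: [-1.540000, -1.323750]

After 4 iteration(s), the approximation is c_4 = -1.323750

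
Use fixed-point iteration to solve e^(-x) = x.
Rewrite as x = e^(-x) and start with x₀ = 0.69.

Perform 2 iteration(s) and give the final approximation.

Equation: e^(-x) = x
Fixed-point form: x = e^(-x)
x₀ = 0.69

x_1 = g(0.690000) = 0.501576
x_2 = g(0.501576) = 0.605575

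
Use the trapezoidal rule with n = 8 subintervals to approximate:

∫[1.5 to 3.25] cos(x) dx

f(x) = cos(x)
a = 1.5, b = 3.25, n = 8
h = (b - a)/n = 0.218750

Trapezoidal rule: (h/2)[f(x₀) + 2f(x₁) + 2f(x₂) + ... + f(xₙ)]

x_0 = 1.5000, f(x_0) = 0.070737, coefficient = 1
x_1 = 1.7188, f(x_1) = -0.147414, coefficient = 2
x_2 = 1.9375, f(x_2) = -0.358540, coefficient = 2
x_3 = 2.1562, f(x_3) = -0.552578, coefficient = 2
x_4 = 2.3750, f(x_4) = -0.720278, coefficient = 2
x_5 = 2.5938, f(x_5) = -0.853650, coefficient = 2
x_6 = 2.8125, f(x_6) = -0.946336, coefficient = 2
x_7 = 3.0312, f(x_7) = -0.993918, coefficient = 2
x_8 = 3.2500, f(x_8) = -0.994130, coefficient = 1

I ≈ (0.218750/2) × -10.068823 = -1.101278
Exact value: -1.105690
Error: 0.004413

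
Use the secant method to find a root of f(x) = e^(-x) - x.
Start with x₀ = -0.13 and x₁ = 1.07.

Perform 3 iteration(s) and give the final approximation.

f(x) = e^(-x) - x
x₀ = -0.13, x₁ = 1.07

Secant formula: x_{n+1} = x_n - f(x_n)(x_n - x_{n-1})/(f(x_n) - f(x_{n-1}))

Iteration 1:
  f(-0.130000) = 1.268828
  f(1.070000) = -0.726991
  x_2 = 1.070000 - (-0.726991)×(1.070000 - (-0.130000))/(-0.726991 - 1.268828)
       = 0.632892
Iteration 2:
  f(1.070000) = -0.726991
  f(0.632892) = -0.101838
  x_3 = 0.632892 - (-0.101838)×(0.632892 - 1.070000)/(-0.101838 - (-0.726991))
       = 0.561687
Iteration 3:
  f(0.632892) = -0.101838
  f(0.561687) = 0.008560
  x_4 = 0.561687 - 0.008560×(0.561687 - 0.632892)/(0.008560 - (-0.101838))
       = 0.567208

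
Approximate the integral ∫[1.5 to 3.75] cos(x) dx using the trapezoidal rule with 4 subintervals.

f(x) = cos(x)
a = 1.5, b = 3.75, n = 4
h = (b - a)/n = 0.562500

Trapezoidal rule: (h/2)[f(x₀) + 2f(x₁) + 2f(x₂) + ... + f(xₙ)]

x_0 = 1.5000, f(x_0) = 0.070737, coefficient = 1
x_1 = 2.0625, f(x_1) = -0.472128, coefficient = 2
x_2 = 2.6250, f(x_2) = -0.869507, coefficient = 2
x_3 = 3.1875, f(x_3) = -0.998946, coefficient = 2
x_4 = 3.7500, f(x_4) = -0.820559, coefficient = 1

I ≈ (0.562500/2) × -5.430986 = -1.527465
Exact value: -1.569056
Error: 0.041591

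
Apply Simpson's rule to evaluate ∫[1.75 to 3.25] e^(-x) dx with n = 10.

f(x) = e^(-x)
a = 1.75, b = 3.25, n = 10
h = (b - a)/n = 0.150000

Simpson's rule: (h/3)[f(x₀) + 4f(x₁) + 2f(x₂) + ... + f(xₙ)]

x_0 = 1.7500, f(x_0) = 0.173774, coefficient = 1
x_1 = 1.9000, f(x_1) = 0.149569, coefficient = 4
x_2 = 2.0500, f(x_2) = 0.128735, coefficient = 2
x_3 = 2.2000, f(x_3) = 0.110803, coefficient = 4
x_4 = 2.3500, f(x_4) = 0.095369, coefficient = 2
x_5 = 2.5000, f(x_5) = 0.082085, coefficient = 4
x_6 = 2.6500, f(x_6) = 0.070651, coefficient = 2
x_7 = 2.8000, f(x_7) = 0.060810, coefficient = 4
x_8 = 2.9500, f(x_8) = 0.052340, coefficient = 2
x_9 = 3.1000, f(x_9) = 0.045049, coefficient = 4
x_10 = 3.2500, f(x_10) = 0.038774, coefficient = 1

I ≈ (0.150000/3) × 2.700002 = 0.135000
Exact value: 0.135000
Error: 0.000000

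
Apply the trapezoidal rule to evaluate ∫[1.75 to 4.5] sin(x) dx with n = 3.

f(x) = sin(x)
a = 1.75, b = 4.5, n = 3
h = (b - a)/n = 0.916667

Trapezoidal rule: (h/2)[f(x₀) + 2f(x₁) + 2f(x₂) + ... + f(xₙ)]

x_0 = 1.7500, f(x_0) = 0.983986, coefficient = 1
x_1 = 2.6667, f(x_1) = 0.457273, coefficient = 2
x_2 = 3.5833, f(x_2) = -0.427514, coefficient = 2
x_3 = 4.5000, f(x_3) = -0.977530, coefficient = 1

I ≈ (0.916667/2) × 0.065974 = 0.030238
Exact value: 0.032550
Error: 0.002312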